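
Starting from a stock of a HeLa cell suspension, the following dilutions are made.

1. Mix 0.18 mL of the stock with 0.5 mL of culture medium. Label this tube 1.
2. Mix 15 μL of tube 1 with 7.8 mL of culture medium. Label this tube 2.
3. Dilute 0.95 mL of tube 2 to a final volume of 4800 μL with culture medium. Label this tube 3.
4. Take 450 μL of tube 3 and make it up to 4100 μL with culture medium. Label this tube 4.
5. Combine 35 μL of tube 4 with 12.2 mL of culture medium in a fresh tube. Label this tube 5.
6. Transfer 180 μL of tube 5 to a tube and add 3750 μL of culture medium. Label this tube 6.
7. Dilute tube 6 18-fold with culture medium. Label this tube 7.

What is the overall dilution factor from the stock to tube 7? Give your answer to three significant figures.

1.24 × 10^10

Step 1: 0.18 mL + 0.5 mL = 0.68 mL total → factor 0.68/0.18 = 3.7778
Step 2: 15 μL + 7.8 mL = 7815 μL total → factor 7815/15 = 521
Step 3: 0.95 mL brought to 4800 μL → factor 4.8/0.95 = 5.0526
Step 4: 450 μL brought to 4100 μL → factor 4100/450 = 9.1111
Step 5: 35 μL + 12.2 mL = 12235 μL total → factor 12235/35 = 349.57
Step 6: 180 μL + 3750 μL = 3930 μL total → factor 3930/180 = 21.833
Step 7: 18-fold → factor 18
Overall dilution factor = 3.7778 × 521 × 5.0526 × 9.1111 × 349.57 × 21.833 × 18 = 1.2448 × 10^10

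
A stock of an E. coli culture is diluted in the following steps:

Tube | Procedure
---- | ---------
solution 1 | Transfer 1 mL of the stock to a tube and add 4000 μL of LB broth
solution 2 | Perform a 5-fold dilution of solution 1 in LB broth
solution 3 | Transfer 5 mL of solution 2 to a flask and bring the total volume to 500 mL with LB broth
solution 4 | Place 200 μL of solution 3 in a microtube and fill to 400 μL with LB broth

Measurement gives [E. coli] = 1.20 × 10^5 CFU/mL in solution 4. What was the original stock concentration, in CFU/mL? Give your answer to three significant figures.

6.00 × 10^8 CFU/mL

Step 1: 1 mL + 4000 μL = 5 mL total → factor 5/1 = 5
Step 2: 5-fold → factor 5
Step 3: 5 mL brought to 500 mL → factor 500/5 = 100
Step 4: 200 μL brought to 400 μL → factor 400/200 = 2
Overall dilution factor = 5 × 5 × 100 × 2 = 5000
Stock = 1.20 × 10^5 CFU/mL × 5000 = 6.00 × 10^8 CFU/mL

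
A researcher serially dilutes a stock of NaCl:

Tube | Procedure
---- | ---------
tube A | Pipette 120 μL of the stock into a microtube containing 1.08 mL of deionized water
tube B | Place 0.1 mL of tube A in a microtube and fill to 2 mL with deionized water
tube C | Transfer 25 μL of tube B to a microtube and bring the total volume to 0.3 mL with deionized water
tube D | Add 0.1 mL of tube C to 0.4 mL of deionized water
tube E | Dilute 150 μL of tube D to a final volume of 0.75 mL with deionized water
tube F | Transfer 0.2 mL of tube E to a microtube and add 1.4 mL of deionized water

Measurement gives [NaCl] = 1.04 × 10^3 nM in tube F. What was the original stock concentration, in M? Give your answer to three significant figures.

Step 1: 120 μL + 1.08 mL = 1200 μL total → factor 1200/120 = 10
Step 2: 0.1 mL brought to 2 mL → factor 2/0.1 = 20
Step 3: 25 μL brought to 0.3 mL → factor 300/25 = 12
Step 4: 0.1 mL + 0.4 mL = 0.5 mL total → factor 0.5/0.1 = 5
Step 5: 150 μL brought to 0.75 mL → factor 750/150 = 5
Step 6: 0.2 mL + 1.4 mL = 1.6 mL total → factor 1.6/0.2 = 8
Overall dilution factor = 10 × 20 × 12 × 5 × 5 × 8 = 4.8 × 10^5
Stock = 1.04 × 10^3 nM × 4.8 × 10^5 = 4.992 × 10^8 nM = 0.499 M

0.499 M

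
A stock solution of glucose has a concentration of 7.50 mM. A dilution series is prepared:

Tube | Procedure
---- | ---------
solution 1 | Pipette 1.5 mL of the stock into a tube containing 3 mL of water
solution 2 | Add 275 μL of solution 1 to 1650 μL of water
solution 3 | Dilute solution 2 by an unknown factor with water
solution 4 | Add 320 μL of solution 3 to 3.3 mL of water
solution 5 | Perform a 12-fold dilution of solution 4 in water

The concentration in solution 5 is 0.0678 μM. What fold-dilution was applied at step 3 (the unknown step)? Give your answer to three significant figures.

Step 1: 1.5 mL + 3 mL = 4.5 mL total → factor 4.5/1.5 = 3
Step 2: 275 μL + 1650 μL = 1925 μL total → factor 1925/275 = 7
Step 3: unknown factor x
Step 4: 320 μL + 3.3 mL = 3620 μL total → factor 3620/320 = 11.312
Step 5: 12-fold → factor 12
Product of known-step factors = 2850.8
Overall factor = 7.50 mM / (0.0678 μM) = 1.1062 × 10^5
x = 1.1062 × 10^5 / 2850.8 = 38.8

38.8-fold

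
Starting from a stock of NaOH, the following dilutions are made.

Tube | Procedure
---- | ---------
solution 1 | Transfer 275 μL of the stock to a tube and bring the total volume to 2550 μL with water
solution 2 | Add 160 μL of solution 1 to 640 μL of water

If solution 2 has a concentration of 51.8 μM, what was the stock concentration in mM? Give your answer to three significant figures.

Step 1: 275 μL brought to 2550 μL → factor 2550/275 = 9.2727
Step 2: 160 μL + 640 μL = 800 μL total → factor 800/160 = 5
Overall dilution factor = 9.2727 × 5 = 46.364
Stock = 51.8 μM × 46.364 = 2402 μM = 2.40 mM

2.40 mM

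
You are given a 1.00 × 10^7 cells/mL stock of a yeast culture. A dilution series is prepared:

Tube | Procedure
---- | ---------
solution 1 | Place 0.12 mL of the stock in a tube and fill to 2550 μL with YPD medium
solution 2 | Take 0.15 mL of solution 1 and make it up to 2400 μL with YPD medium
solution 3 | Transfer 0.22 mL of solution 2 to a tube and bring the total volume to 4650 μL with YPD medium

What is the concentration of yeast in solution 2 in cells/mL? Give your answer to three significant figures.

2.94 × 10^4 cells/mL

Step 1: 0.12 mL brought to 2550 μL → factor 2.55/0.12 = 21.25
Step 2: 0.15 mL brought to 2400 μL → factor 2.4/0.15 = 16
Dilution factor through solution 2 = 21.25 × 16 = 340
[solution 2] = 1.00 × 10^7 cells/mL / 340 = 2.94 × 10^4 cells/mL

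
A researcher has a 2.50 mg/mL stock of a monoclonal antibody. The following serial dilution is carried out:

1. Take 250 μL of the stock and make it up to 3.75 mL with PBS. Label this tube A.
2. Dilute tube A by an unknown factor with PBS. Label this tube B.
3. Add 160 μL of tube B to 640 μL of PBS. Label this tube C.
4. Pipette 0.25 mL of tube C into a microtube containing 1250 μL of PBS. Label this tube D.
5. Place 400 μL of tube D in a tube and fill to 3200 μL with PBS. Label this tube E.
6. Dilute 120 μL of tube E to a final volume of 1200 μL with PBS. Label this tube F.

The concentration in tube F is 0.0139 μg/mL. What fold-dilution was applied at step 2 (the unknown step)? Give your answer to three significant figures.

Step 1: 250 μL brought to 3.75 mL → factor 3750/250 = 15
Step 2: unknown factor x
Step 3: 160 μL + 640 μL = 800 μL total → factor 800/160 = 5
Step 4: 0.25 mL + 1250 μL = 1.5 mL total → factor 1.5/0.25 = 6
Step 5: 400 μL brought to 3200 μL → factor 3200/400 = 8
Step 6: 120 μL brought to 1200 μL → factor 1200/120 = 10
Product of known-step factors = 36000
Overall factor = 2.50 mg/mL / (0.0139 μg/mL) = 1.7986 × 10^5
x = 1.7986 × 10^5 / 36000 = 5.00

5.00-fold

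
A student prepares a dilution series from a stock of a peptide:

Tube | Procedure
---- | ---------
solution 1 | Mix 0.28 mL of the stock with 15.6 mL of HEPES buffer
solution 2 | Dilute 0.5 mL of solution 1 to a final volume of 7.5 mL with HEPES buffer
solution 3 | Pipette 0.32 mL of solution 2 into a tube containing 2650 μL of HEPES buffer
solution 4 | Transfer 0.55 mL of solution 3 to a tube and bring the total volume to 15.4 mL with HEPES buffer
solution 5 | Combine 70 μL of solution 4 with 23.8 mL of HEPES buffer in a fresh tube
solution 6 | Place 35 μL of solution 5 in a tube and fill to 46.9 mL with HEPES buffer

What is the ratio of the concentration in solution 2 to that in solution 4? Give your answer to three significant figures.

Step 1: 0.28 mL + 15.6 mL = 15.88 mL total → factor 15.88/0.28 = 56.714
Step 2: 0.5 mL brought to 7.5 mL → factor 7.5/0.5 = 15
Step 3: 0.32 mL + 2650 μL = 2.97 mL total → factor 2.97/0.32 = 9.2812
Step 4: 0.55 mL brought to 15.4 mL → factor 15.4/0.55 = 28
Dilution factor to solution 2 = 850.71; to solution 4 = 2.2108 × 10^5
[solution 2]/[solution 4] = (factor to solution 4)/(factor to solution 2) = 2.2108 × 10^5/850.71 = 260

260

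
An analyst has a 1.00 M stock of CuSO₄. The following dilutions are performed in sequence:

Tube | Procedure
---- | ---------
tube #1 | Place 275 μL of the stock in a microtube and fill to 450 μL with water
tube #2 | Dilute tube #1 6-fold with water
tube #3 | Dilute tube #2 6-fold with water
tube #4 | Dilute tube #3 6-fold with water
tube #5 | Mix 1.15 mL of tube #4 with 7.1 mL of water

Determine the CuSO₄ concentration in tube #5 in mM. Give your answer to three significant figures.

Step 1: 275 μL brought to 450 μL → factor 450/275 = 1.6364
Step 2: 6-fold → factor 6
Step 3: 6-fold → factor 6
Step 4: 6-fold → factor 6
Step 5: 1.15 mL + 7.1 mL = 8.25 mL total → factor 8.25/1.15 = 7.1739
Overall dilution factor = 1.6364 × 6 × 6 × 6 × 7.1739 = 2535.7
Final = 1.00 M / 2535.7 = 0.0003944 M = 0.394 mM

0.394 mM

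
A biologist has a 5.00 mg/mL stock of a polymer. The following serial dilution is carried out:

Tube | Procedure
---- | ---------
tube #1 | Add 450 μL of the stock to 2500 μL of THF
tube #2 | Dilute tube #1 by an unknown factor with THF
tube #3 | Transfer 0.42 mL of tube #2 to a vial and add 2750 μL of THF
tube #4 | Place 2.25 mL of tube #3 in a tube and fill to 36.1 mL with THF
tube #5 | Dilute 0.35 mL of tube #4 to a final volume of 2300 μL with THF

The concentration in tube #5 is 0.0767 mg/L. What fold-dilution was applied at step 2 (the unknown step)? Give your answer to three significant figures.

12.5-fold

Step 1: 450 μL + 2500 μL = 2950 μL total → factor 2950/450 = 6.5556
Step 2: unknown factor x
Step 3: 0.42 mL + 2750 μL = 3.17 mL total → factor 3.17/0.42 = 7.5476
Step 4: 2.25 mL brought to 36.1 mL → factor 36.1/2.25 = 16.044
Step 5: 0.35 mL brought to 2300 μL → factor 2.3/0.35 = 6.5714
Product of known-step factors = 5216.8
Overall factor = 5.00 mg/mL / (0.0767 mg/L) = 65189
x = 65189 / 5216.8 = 12.5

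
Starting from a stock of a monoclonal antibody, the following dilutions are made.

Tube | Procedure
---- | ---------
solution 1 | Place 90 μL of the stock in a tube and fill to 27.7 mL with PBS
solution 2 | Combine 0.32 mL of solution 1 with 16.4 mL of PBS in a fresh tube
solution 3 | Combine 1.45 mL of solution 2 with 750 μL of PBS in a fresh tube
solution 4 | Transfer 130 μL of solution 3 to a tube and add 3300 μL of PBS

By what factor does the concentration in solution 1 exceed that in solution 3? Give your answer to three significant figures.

79.3

Step 1: 90 μL brought to 27.7 mL → factor 27700/90 = 307.78
Step 2: 0.32 mL + 16.4 mL = 16.72 mL total → factor 16.72/0.32 = 52.25
Step 3: 1.45 mL + 750 μL = 2.2 mL total → factor 2.2/1.45 = 1.5172
Dilution factor to solution 1 = 307.78; to solution 3 = 24399
[solution 1]/[solution 3] = (factor to solution 3)/(factor to solution 1) = 24399/307.78 = 79.3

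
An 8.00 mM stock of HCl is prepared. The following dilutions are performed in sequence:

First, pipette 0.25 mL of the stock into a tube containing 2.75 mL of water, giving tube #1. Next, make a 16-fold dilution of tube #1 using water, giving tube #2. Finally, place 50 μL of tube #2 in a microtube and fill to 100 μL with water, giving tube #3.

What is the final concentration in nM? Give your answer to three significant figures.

Step 1: 0.25 mL + 2.75 mL = 3 mL total → factor 3/0.25 = 12
Step 2: 16-fold → factor 16
Step 3: 50 μL brought to 100 μL → factor 100/50 = 2
Overall dilution factor = 12 × 16 × 2 = 384
Final = 8.00 mM / 384 = 0.02083 mM = 2.08 × 10^4 nM

2.08 × 10^4 nM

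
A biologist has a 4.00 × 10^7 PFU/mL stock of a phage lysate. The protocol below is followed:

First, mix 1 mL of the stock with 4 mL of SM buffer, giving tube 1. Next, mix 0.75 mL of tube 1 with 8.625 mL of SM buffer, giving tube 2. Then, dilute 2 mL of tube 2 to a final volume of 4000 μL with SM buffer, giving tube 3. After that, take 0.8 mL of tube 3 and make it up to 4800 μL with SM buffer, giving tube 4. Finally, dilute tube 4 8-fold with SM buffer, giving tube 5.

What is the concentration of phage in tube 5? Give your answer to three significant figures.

6.67 × 10^3 PFU/mL

Step 1: 1 mL + 4 mL = 5 mL total → factor 5/1 = 5
Step 2: 0.75 mL + 8.625 mL = 9.375 mL total → factor 9.375/0.75 = 12.5
Step 3: 2 mL brought to 4000 μL → factor 4/2 = 2
Step 4: 0.8 mL brought to 4800 μL → factor 4.8/0.8 = 6
Step 5: 8-fold → factor 8
Overall dilution factor = 5 × 12.5 × 2 × 6 × 8 = 6000
Final = 4.00 × 10^7 PFU/mL / 6000 = 6.67 × 10^3 PFU/mL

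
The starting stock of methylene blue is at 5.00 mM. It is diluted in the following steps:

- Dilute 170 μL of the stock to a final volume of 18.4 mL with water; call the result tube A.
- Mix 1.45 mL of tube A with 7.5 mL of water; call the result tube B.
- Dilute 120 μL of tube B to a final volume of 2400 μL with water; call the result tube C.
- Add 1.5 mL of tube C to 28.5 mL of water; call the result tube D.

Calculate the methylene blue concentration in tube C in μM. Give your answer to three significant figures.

0.374 μM

Step 1: 170 μL brought to 18.4 mL → factor 18400/170 = 108.24
Step 2: 1.45 mL + 7.5 mL = 8.95 mL total → factor 8.95/1.45 = 6.1724
Step 3: 120 μL brought to 2400 μL → factor 2400/120 = 20
Dilution factor through tube C = 108.24 × 6.1724 × 20 = 13361
[tube C] = 5.00 mM / 13361 = 0.0003742 mM = 0.374 μM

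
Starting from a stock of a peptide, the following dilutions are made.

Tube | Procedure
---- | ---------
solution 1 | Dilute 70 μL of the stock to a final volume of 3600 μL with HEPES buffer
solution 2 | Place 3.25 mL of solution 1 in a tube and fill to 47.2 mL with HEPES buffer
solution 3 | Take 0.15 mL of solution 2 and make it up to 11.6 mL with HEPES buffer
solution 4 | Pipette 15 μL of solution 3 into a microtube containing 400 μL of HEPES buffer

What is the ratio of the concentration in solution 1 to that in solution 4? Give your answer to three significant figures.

Step 1: 70 μL brought to 3600 μL → factor 3600/70 = 51.429
Step 2: 3.25 mL brought to 47.2 mL → factor 47.2/3.25 = 14.523
Step 3: 0.15 mL brought to 11.6 mL → factor 11.6/0.15 = 77.333
Step 4: 15 μL + 400 μL = 415 μL total → factor 415/15 = 27.667
Dilution factor to solution 1 = 51.429; to solution 4 = 1.598 × 10^6
[solution 1]/[solution 4] = (factor to solution 4)/(factor to solution 1) = 1.598 × 10^6/51.429 = 3.11 × 10^4

3.11 × 10^4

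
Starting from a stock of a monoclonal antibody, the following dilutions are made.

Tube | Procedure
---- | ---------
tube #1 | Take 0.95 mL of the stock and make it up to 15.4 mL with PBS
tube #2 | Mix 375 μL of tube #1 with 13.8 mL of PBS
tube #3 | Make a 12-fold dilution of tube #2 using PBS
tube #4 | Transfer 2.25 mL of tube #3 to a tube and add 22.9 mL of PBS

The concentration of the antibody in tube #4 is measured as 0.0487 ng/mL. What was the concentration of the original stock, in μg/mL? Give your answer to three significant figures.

Step 1: 0.95 mL brought to 15.4 mL → factor 15.4/0.95 = 16.211
Step 2: 375 μL + 13.8 mL = 14175 μL total → factor 14175/375 = 37.8
Step 3: 12-fold → factor 12
Step 4: 2.25 mL + 22.9 mL = 25.15 mL total → factor 25.15/2.25 = 11.178
Overall dilution factor = 16.211 × 37.8 × 12 × 11.178 = 82191
Stock = 0.0487 ng/mL × 82191 = 4003 ng/mL = 4.00 μg/mL

4.00 μg/mL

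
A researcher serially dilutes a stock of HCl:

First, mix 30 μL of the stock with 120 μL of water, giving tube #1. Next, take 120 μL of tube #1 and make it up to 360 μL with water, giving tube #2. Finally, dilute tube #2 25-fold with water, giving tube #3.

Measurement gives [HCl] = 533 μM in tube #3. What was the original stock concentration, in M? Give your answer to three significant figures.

Step 1: 30 μL + 120 μL = 150 μL total → factor 150/30 = 5
Step 2: 120 μL brought to 360 μL → factor 360/120 = 3
Step 3: 25-fold → factor 25
Overall dilution factor = 5 × 3 × 25 = 375
Stock = 533 μM × 375 = 1.999 × 10^5 μM = 0.200 M

0.200 M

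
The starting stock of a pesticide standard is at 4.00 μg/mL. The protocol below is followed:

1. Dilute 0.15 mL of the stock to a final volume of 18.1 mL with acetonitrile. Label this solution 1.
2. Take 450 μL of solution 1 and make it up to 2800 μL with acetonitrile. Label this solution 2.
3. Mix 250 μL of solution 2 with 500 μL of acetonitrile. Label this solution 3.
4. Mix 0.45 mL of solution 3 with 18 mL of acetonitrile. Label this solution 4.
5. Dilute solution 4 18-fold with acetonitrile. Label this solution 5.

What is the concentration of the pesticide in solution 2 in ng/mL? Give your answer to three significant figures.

Step 1: 0.15 mL brought to 18.1 mL → factor 18.1/0.15 = 120.67
Step 2: 450 μL brought to 2800 μL → factor 2800/450 = 6.2222
Dilution factor through solution 2 = 120.67 × 6.2222 = 750.81
[solution 2] = 4.00 μg/mL / 750.81 = 0.005328 μg/mL = 5.33 ng/mL

5.33 ng/mL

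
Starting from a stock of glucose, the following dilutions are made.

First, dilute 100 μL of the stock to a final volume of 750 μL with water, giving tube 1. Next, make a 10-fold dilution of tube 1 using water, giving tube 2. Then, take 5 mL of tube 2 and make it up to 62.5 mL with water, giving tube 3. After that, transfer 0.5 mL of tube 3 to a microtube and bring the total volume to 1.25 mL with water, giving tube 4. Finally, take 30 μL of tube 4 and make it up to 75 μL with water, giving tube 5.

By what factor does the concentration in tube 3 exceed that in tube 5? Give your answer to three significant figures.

6.25

Step 1: 100 μL brought to 750 μL → factor 750/100 = 7.5
Step 2: 10-fold → factor 10
Step 3: 5 mL brought to 62.5 mL → factor 62.5/5 = 12.5
Step 4: 0.5 mL brought to 1.25 mL → factor 1.25/0.5 = 2.5
Step 5: 30 μL brought to 75 μL → factor 75/30 = 2.5
Dilution factor to tube 3 = 937.5; to tube 5 = 5859.4
[tube 3]/[tube 5] = (factor to tube 5)/(factor to tube 3) = 5859.4/937.5 = 6.25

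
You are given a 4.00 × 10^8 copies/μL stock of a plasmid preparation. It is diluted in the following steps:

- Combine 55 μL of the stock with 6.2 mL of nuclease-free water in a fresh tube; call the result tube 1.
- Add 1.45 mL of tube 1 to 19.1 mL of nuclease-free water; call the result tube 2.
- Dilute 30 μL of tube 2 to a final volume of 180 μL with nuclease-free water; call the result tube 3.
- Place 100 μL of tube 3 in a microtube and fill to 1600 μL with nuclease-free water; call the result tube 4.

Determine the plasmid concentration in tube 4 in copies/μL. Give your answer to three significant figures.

2.59 × 10^3 copies/μL

Step 1: 55 μL + 6.2 mL = 6255 μL total → factor 6255/55 = 113.73
Step 2: 1.45 mL + 19.1 mL = 20.55 mL total → factor 20.55/1.45 = 14.172
Step 3: 30 μL brought to 180 μL → factor 180/30 = 6
Step 4: 100 μL brought to 1600 μL → factor 1600/100 = 16
Overall dilution factor = 113.73 × 14.172 × 6 × 16 = 1.5473 × 10^5
Final = 4.00 × 10^8 copies/μL / 1.5473 × 10^5 = 2.59 × 10^3 copies/μL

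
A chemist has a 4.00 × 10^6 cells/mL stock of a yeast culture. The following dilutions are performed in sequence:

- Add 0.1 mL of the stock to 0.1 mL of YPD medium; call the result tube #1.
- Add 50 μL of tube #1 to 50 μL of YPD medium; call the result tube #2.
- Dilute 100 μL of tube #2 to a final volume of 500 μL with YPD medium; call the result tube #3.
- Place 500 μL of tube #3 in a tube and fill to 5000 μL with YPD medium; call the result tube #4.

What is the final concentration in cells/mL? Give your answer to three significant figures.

Step 1: 0.1 mL + 0.1 mL = 0.2 mL total → factor 0.2/0.1 = 2
Step 2: 50 μL + 50 μL = 100 μL total → factor 100/50 = 2
Step 3: 100 μL brought to 500 μL → factor 500/100 = 5
Step 4: 500 μL brought to 5000 μL → factor 5000/500 = 10
Overall dilution factor = 2 × 2 × 5 × 10 = 200
Final = 4.00 × 10^6 cells/mL / 200 = 2.00 × 10^4 cells/mL

2.00 × 10^4 cells/mL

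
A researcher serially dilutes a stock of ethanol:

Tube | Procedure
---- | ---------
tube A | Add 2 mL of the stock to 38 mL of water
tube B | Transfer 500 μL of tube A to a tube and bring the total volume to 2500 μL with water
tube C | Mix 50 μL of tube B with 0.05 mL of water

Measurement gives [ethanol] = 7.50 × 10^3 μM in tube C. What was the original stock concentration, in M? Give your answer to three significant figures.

1.50 M

Step 1: 2 mL + 38 mL = 40 mL total → factor 40/2 = 20
Step 2: 500 μL brought to 2500 μL → factor 2500/500 = 5
Step 3: 50 μL + 0.05 mL = 100 μL total → factor 100/50 = 2
Overall dilution factor = 20 × 5 × 2 = 200
Stock = 7.50 × 10^3 μM × 200 = 1.500 × 10^6 μM = 1.50 M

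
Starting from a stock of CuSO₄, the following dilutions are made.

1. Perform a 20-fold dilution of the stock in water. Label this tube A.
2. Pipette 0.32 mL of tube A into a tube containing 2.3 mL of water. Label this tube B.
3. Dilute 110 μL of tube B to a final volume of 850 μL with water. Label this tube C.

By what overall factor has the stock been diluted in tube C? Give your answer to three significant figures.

1.27 × 10^3

Step 1: 20-fold → factor 20
Step 2: 0.32 mL + 2.3 mL = 2.62 mL total → factor 2.62/0.32 = 8.1875
Step 3: 110 μL brought to 850 μL → factor 850/110 = 7.7273
Overall dilution factor = 20 × 8.1875 × 7.7273 = 1265.3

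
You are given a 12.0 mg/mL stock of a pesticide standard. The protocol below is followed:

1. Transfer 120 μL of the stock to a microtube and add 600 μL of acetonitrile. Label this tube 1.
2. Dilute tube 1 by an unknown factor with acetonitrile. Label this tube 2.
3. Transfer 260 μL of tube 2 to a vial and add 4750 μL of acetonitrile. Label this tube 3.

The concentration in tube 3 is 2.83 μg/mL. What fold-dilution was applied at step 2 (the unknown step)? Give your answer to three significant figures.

36.7-fold

Step 1: 120 μL + 600 μL = 720 μL total → factor 720/120 = 6
Step 2: unknown factor x
Step 3: 260 μL + 4750 μL = 5010 μL total → factor 5010/260 = 19.269
Product of known-step factors = 115.62
Overall factor = 12.0 mg/mL / (2.83 μg/mL) = 4240.3
x = 4240.3 / 115.62 = 36.7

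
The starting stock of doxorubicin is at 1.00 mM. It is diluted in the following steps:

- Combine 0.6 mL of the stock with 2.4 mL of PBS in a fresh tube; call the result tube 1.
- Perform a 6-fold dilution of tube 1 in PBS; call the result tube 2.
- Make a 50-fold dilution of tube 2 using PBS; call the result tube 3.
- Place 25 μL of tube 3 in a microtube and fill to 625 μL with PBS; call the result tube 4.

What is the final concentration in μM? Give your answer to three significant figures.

Step 1: 0.6 mL + 2.4 mL = 3 mL total → factor 3/0.6 = 5
Step 2: 6-fold → factor 6
Step 3: 50-fold → factor 50
Step 4: 25 μL brought to 625 μL → factor 625/25 = 25
Overall dilution factor = 5 × 6 × 50 × 25 = 37500
Final = 1.00 mM / 37500 = 2.667 × 10^-5 mM = 0.0267 μM

0.0267 μM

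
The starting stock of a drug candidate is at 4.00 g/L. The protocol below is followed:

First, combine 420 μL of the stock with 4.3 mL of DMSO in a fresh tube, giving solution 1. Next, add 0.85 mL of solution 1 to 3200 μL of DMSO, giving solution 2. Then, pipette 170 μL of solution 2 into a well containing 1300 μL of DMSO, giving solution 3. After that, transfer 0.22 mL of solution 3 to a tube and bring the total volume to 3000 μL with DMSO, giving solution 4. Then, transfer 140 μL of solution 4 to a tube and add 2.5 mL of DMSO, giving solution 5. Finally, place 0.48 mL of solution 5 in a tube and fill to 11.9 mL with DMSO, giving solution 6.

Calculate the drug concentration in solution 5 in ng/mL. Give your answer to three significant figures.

Step 1: 420 μL + 4.3 mL = 4720 μL total → factor 4720/420 = 11.238
Step 2: 0.85 mL + 3200 μL = 4.05 mL total → factor 4.05/0.85 = 4.7647
Step 3: 170 μL + 1300 μL = 1470 μL total → factor 1470/170 = 8.6471
Step 4: 0.22 mL brought to 3000 μL → factor 3/0.22 = 13.636
Step 5: 140 μL + 2.5 mL = 2640 μL total → factor 2640/140 = 18.857
Dilution factor through solution 5 = 11.238 × 4.7647 × 8.6471 × 13.636 × 18.857 = 1.1906 × 10^5
[solution 5] = 4.00 g/L / 1.1906 × 10^5 = 3.360 × 10^-5 g/L = 33.6 ng/mL

33.6 ng/mL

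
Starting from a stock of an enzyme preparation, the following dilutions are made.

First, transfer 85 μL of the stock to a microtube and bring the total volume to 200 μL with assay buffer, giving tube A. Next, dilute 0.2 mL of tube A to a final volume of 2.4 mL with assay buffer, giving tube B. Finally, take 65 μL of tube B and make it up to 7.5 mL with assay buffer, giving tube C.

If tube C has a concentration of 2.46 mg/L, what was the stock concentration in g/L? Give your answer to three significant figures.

8.01 g/L

Step 1: 85 μL brought to 200 μL → factor 200/85 = 2.3529
Step 2: 0.2 mL brought to 2.4 mL → factor 2.4/0.2 = 12
Step 3: 65 μL brought to 7.5 mL → factor 7500/65 = 115.38
Overall dilution factor = 2.3529 × 12 × 115.38 = 3257.9
Stock = 2.46 mg/L × 3257.9 = 8014 mg/L = 8.01 g/L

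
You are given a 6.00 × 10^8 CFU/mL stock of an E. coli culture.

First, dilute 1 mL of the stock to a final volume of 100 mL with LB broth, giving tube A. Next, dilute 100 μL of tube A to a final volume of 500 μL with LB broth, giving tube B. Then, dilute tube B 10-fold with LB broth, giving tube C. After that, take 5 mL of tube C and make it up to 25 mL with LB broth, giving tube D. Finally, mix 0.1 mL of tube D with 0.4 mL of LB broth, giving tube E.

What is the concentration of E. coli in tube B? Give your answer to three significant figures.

Step 1: 1 mL brought to 100 mL → factor 100/1 = 100
Step 2: 100 μL brought to 500 μL → factor 500/100 = 5
Dilution factor through tube B = 100 × 5 = 500
[tube B] = 6.00 × 10^8 CFU/mL / 500 = 1.20 × 10^6 CFU/mL

1.20 × 10^6 CFU/mL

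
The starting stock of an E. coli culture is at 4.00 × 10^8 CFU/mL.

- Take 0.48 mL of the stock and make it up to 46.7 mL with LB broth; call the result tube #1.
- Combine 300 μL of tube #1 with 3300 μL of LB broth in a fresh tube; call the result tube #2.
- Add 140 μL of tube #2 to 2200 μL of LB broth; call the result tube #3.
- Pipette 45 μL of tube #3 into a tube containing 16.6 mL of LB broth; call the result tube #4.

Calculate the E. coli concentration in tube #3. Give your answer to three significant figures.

Step 1: 0.48 mL brought to 46.7 mL → factor 46.7/0.48 = 97.292
Step 2: 300 μL + 3300 μL = 3600 μL total → factor 3600/300 = 12
Step 3: 140 μL + 2200 μL = 2340 μL total → factor 2340/140 = 16.714
Dilution factor through tube #3 = 97.292 × 12 × 16.714 = 19514
[tube #3] = 4.00 × 10^8 CFU/mL / 19514 = 2.05 × 10^4 CFU/mL

2.05 × 10^4 CFU/mL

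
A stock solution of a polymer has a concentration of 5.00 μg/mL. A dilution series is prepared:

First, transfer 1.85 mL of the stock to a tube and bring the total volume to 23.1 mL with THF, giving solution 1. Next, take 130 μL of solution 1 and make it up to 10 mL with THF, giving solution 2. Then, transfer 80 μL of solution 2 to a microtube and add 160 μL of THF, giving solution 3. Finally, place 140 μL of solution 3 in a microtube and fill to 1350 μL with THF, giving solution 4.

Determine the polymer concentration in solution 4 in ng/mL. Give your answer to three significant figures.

0.180 ng/mL

Step 1: 1.85 mL brought to 23.1 mL → factor 23.1/1.85 = 12.486
Step 2: 130 μL brought to 10 mL → factor 10000/130 = 76.923
Step 3: 80 μL + 160 μL = 240 μL total → factor 240/80 = 3
Step 4: 140 μL brought to 1350 μL → factor 1350/140 = 9.6429
Overall dilution factor = 12.486 × 76.923 × 3 × 9.6429 = 27786
Final = 5.00 μg/mL / 27786 = 0.0001799 μg/mL = 0.180 ng/mL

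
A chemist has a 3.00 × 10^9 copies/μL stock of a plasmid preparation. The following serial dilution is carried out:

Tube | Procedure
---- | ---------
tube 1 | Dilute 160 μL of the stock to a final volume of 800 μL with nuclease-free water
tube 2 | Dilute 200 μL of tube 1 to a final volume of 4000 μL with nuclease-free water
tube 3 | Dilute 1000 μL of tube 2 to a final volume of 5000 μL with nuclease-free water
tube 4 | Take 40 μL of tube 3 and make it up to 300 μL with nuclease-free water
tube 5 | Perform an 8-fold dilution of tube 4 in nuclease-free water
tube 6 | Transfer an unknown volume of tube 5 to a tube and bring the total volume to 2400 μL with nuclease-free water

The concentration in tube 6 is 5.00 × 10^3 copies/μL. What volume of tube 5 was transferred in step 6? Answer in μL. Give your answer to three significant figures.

Step 1: 160 μL brought to 800 μL → factor 800/160 = 5
Step 2: 200 μL brought to 4000 μL → factor 4000/200 = 20
Step 3: 1000 μL brought to 5000 μL → factor 5000/1000 = 5
Step 4: 40 μL brought to 300 μL → factor 300/40 = 7.5
Step 5: 8-fold → factor 8
Step 6: v brought to 2400 μL → factor = 2400 μL/v
Product of known-step factors = 30000
Overall factor = 3.00 × 10^9 copies/μL / (5.00 × 10^3 copies/μL) = 6 × 10^5
Step-6 factor = 6 × 10^5 / 30000 = 20
v = 2400 μL / 20 = 120 μL

120 μL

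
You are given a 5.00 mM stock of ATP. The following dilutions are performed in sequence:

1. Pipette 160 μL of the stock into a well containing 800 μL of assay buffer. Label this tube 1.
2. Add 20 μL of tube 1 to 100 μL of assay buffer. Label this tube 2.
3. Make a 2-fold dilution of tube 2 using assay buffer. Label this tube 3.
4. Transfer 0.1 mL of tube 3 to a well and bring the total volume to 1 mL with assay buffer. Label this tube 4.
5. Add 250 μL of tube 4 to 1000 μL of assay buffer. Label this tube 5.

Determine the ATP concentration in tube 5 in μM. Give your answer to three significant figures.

1.39 μM

Step 1: 160 μL + 800 μL = 960 μL total → factor 960/160 = 6
Step 2: 20 μL + 100 μL = 120 μL total → factor 120/20 = 6
Step 3: 2-fold → factor 2
Step 4: 0.1 mL brought to 1 mL → factor 1/0.1 = 10
Step 5: 250 μL + 1000 μL = 1250 μL total → factor 1250/250 = 5
Overall dilution factor = 6 × 6 × 2 × 10 × 5 = 3600
Final = 5.00 mM / 3600 = 0.001389 mM = 1.39 μM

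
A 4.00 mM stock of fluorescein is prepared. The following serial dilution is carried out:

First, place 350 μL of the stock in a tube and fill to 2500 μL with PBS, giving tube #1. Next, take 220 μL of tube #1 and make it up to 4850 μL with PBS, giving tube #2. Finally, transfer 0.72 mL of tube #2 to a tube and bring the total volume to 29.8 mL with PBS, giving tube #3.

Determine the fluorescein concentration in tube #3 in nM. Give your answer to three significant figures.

614 nM

Step 1: 350 μL brought to 2500 μL → factor 2500/350 = 7.1429
Step 2: 220 μL brought to 4850 μL → factor 4850/220 = 22.045
Step 3: 0.72 mL brought to 29.8 mL → factor 29.8/0.72 = 41.389
Overall dilution factor = 7.1429 × 22.045 × 41.389 = 6517.4
Final = 4.00 mM / 6517.4 = 0.0006137 mM = 614 nM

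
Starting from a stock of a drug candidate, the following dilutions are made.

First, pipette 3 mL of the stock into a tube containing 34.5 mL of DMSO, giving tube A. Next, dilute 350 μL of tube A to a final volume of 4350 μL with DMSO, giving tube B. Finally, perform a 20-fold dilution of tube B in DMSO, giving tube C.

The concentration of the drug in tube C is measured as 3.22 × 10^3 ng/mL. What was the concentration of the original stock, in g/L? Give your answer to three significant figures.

Step 1: 3 mL + 34.5 mL = 37.5 mL total → factor 37.5/3 = 12.5
Step 2: 350 μL brought to 4350 μL → factor 4350/350 = 12.429
Step 3: 20-fold → factor 20
Overall dilution factor = 12.5 × 12.429 × 20 = 3107.1
Stock = 3.22 × 10^3 ng/mL × 3107.1 = 1.000 × 10^7 ng/mL = 10.0 g/L

10.0 g/L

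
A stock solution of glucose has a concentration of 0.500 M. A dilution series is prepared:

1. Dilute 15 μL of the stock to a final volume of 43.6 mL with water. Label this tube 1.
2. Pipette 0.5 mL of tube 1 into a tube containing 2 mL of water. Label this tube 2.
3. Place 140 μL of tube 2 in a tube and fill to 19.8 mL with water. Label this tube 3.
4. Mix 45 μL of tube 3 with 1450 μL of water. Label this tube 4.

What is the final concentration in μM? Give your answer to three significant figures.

0.00732 μM

Step 1: 15 μL brought to 43.6 mL → factor 43600/15 = 2906.7
Step 2: 0.5 mL + 2 mL = 2.5 mL total → factor 2.5/0.5 = 5
Step 3: 140 μL brought to 19.8 mL → factor 19800/140 = 141.43
Step 4: 45 μL + 1450 μL = 1495 μL total → factor 1495/45 = 33.222
Overall dilution factor = 2906.7 × 5 × 141.43 × 33.222 = 6.8286 × 10^7
Final = 0.500 M / 6.8286 × 10^7 = 7.322 × 10^-9 M = 0.00732 μM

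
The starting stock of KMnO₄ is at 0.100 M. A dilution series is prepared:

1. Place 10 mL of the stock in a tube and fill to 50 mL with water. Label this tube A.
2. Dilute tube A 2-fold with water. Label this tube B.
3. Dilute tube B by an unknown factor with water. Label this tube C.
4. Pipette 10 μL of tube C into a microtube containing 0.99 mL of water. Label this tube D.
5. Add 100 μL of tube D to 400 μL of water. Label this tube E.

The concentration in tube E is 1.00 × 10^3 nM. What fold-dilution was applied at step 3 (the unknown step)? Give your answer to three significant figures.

20.0-fold

Step 1: 10 mL brought to 50 mL → factor 50/10 = 5
Step 2: 2-fold → factor 2
Step 3: unknown factor x
Step 4: 10 μL + 0.99 mL = 1000 μL total → factor 1000/10 = 100
Step 5: 100 μL + 400 μL = 500 μL total → factor 500/100 = 5
Product of known-step factors = 5000
Overall factor = 0.100 M / (1.00 × 10^3 nM) = 1 × 10^5
x = 1 × 10^5 / 5000 = 20.0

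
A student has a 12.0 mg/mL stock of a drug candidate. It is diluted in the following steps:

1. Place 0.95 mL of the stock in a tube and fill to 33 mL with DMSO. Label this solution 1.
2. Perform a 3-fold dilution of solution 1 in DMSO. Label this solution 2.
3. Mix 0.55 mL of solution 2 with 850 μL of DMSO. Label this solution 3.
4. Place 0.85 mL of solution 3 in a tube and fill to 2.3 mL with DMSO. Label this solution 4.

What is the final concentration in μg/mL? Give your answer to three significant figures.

Step 1: 0.95 mL brought to 33 mL → factor 33/0.95 = 34.737
Step 2: 3-fold → factor 3
Step 3: 0.55 mL + 850 μL = 1.4 mL total → factor 1.4/0.55 = 2.5455
Step 4: 0.85 mL brought to 2.3 mL → factor 2.3/0.85 = 2.7059
Overall dilution factor = 34.737 × 3 × 2.5455 × 2.7059 = 717.77
Final = 12.0 mg/mL / 717.77 = 0.01672 mg/mL = 16.7 μg/mL

16.7 μg/mL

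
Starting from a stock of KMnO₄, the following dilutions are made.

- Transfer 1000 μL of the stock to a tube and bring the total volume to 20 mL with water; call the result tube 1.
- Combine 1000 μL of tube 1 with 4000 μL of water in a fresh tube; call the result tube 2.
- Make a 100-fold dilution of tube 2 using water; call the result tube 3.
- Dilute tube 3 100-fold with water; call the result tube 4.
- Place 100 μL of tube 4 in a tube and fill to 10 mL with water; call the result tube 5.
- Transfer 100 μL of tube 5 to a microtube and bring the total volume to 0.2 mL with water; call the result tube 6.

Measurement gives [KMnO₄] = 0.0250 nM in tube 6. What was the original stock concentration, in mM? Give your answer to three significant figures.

Step 1: 1000 μL brought to 20 mL → factor 20000/1000 = 20
Step 2: 1000 μL + 4000 μL = 5000 μL total → factor 5000/1000 = 5
Step 3: 100-fold → factor 100
Step 4: 100-fold → factor 100
Step 5: 100 μL brought to 10 mL → factor 10000/100 = 100
Step 6: 100 μL brought to 0.2 mL → factor 200/100 = 2
Overall dilution factor = 20 × 5 × 100 × 100 × 100 × 2 = 2 × 10^8
Stock = 0.0250 nM × 2 × 10^8 = 5.000 × 10^6 nM = 5.00 mM

5.00 mM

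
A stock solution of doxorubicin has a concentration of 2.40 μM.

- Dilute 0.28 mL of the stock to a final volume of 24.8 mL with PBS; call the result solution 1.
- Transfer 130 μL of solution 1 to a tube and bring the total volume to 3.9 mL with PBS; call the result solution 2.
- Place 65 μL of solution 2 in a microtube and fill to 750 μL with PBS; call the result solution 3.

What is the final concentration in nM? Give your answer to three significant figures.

0.0783 nM

Step 1: 0.28 mL brought to 24.8 mL → factor 24.8/0.28 = 88.571
Step 2: 130 μL brought to 3.9 mL → factor 3900/130 = 30
Step 3: 65 μL brought to 750 μL → factor 750/65 = 11.538
Overall dilution factor = 88.571 × 30 × 11.538 = 30659
Final = 2.40 μM / 30659 = 7.828 × 10^-5 μM = 0.0783 nM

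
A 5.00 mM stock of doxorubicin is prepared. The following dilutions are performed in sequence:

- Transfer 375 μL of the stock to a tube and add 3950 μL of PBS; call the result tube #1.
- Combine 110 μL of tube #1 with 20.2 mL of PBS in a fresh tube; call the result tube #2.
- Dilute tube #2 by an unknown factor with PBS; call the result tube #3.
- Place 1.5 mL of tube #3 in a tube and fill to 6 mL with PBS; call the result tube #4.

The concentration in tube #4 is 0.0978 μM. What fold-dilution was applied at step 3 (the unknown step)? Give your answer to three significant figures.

Step 1: 375 μL + 3950 μL = 4325 μL total → factor 4325/375 = 11.533
Step 2: 110 μL + 20.2 mL = 20310 μL total → factor 20310/110 = 184.64
Step 3: unknown factor x
Step 4: 1.5 mL brought to 6 mL → factor 6/1.5 = 4
Product of known-step factors = 8517.9
Overall factor = 5.00 mM / (0.0978 μM) = 51125
x = 51125 / 8517.9 = 6.00

6.00-fold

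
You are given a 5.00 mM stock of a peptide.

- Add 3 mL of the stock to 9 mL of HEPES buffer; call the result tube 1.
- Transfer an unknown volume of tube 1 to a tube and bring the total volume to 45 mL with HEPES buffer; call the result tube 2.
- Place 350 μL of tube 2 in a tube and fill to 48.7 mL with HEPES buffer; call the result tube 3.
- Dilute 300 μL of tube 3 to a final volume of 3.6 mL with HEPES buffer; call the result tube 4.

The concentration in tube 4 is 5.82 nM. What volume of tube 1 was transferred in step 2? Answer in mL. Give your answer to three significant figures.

Step 1: 3 mL + 9 mL = 12 mL total → factor 12/3 = 4
Step 2: v brought to 45 mL → factor = 45 mL/v
Step 3: 350 μL brought to 48.7 mL → factor 48700/350 = 139.14
Step 4: 300 μL brought to 3.6 mL → factor 3600/300 = 12
Product of known-step factors = 6678.9
Overall factor = 5.00 mM / (5.82 nM) = 8.5911 × 10^5
Step-2 factor = 8.5911 × 10^5 / 6678.9 = 128.63
v = 45 mL / 128.63 = 0.350 mL

0.350 mL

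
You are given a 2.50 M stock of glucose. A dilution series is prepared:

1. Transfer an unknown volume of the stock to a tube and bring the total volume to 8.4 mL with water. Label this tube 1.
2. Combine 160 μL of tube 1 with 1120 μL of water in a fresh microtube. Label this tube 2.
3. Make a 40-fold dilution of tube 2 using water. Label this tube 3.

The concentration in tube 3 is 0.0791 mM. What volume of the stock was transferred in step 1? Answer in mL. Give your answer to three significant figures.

0.0850 mL

Step 1: v brought to 8.4 mL → factor = 8.4 mL/v
Step 2: 160 μL + 1120 μL = 1280 μL total → factor 1280/160 = 8
Step 3: 40-fold → factor 40
Product of known-step factors = 320
Overall factor = 2.50 M / (0.0791 mM) = 31606
Step-1 factor = 31606 / 320 = 98.767
v = 8.4 mL / 98.767 = 0.0850 mL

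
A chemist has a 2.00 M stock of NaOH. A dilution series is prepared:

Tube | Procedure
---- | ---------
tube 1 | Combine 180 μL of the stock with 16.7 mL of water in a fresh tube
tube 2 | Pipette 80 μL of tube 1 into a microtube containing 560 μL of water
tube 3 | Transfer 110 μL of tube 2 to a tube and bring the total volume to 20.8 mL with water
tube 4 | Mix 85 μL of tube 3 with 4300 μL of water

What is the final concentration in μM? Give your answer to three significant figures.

Step 1: 180 μL + 16.7 mL = 16880 μL total → factor 16880/180 = 93.778
Step 2: 80 μL + 560 μL = 640 μL total → factor 640/80 = 8
Step 3: 110 μL brought to 20.8 mL → factor 20800/110 = 189.09
Step 4: 85 μL + 4300 μL = 4385 μL total → factor 4385/85 = 51.588
Overall dilution factor = 93.778 × 8 × 189.09 × 51.588 = 7.3183 × 10^6
Final = 2.00 M / 7.3183 × 10^6 = 2.733 × 10^-7 M = 0.273 μM

0.273 μM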